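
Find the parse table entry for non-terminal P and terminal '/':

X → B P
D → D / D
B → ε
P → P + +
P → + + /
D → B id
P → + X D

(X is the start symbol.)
Empty (error entry)

To find M[P, '/'], we find productions for P where '/' is in the predict set (PREDICT(N → α) = (FIRST(α) \ {ε}) ∪ (FOLLOW(N) if α ⇒* ε)).

Relevant sets:
  FIRST(P) = { '+' }

P → P + +: PREDICT = { '+' }
P → + + /: PREDICT = { '+' }
P → + X D: PREDICT = { '+' }

M[P, '/'] is empty (no production applies)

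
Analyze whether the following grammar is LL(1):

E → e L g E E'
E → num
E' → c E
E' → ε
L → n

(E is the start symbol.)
Relevant sets:
  FOLLOW(E') = { $, 'c' }

For E:
  PREDICT(E → e L g E E') = { 'e' }
  PREDICT(E → num) = { 'num' }
For E':
  PREDICT(E' → c E) = { 'c' }
  PREDICT(E' → ε) = { $, 'c' }
L has a single production, so nothing to check there.

Conflict found: Predict set conflict for E': { 'c' }
The grammar is NOT LL(1).

Answer: No. Predict set conflict for E': { 'c' }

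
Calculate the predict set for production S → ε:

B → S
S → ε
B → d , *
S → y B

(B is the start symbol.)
PREDICT(S → ε) = (FIRST(RHS) \ {ε}) ∪ (FOLLOW(S) if ε ∈ FIRST(RHS), i.e. RHS ⇒* ε)
The right-hand side is ε (FIRST(ε) = { ε }), so the predict set is FOLLOW(S) = { $ }
PREDICT(S → ε) = { $ }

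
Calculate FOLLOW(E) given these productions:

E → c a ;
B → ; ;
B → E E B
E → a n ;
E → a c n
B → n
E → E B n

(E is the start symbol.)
{ $, ';', 'a', 'c', 'n' }

To compute FOLLOW(E), find every occurrence of E on a right-hand side N → α E β: add FIRST(β) \ {ε}, and if β is empty or nullable also add FOLLOW(N). Iterate to a fixed point.

E is the start symbol, so $ ∈ FOLLOW(E).
In B → E E B: E is followed by E B, add FIRST(E B) \ {ε} = { 'a', 'c' }
In B → E E B: E is followed by B, add FIRST(B) \ {ε} = { ';', 'a', 'c', 'n' }
In E → E B n: E is followed by B n, add FIRST(B n) \ {ε} = { ';', 'a', 'c', 'n' }

Taking the union: FOLLOW(E) = { $, ';', 'a', 'c', 'n' }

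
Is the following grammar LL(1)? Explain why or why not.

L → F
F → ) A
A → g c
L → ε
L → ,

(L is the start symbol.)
Yes, the grammar is LL(1).

Relevant sets:
  FIRST(F) = { ')' }
  FOLLOW(L) = { $ }

For L:
  PREDICT(L → F) = { ')' }
  PREDICT(L → ε) = { $ }
  PREDICT(L → ',') = { ',' }
F, A have a single production, so nothing to check there.

All predict sets are disjoint. The grammar IS LL(1).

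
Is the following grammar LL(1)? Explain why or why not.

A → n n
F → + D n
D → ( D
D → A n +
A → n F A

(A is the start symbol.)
Relevant sets:
  FIRST(A) = { 'n' }

For A:
  PREDICT(A → n n) = { 'n' }
  PREDICT(A → n F A) = { 'n' }
For D:
  PREDICT(D → '(' D) = { '(' }
  PREDICT(D → A n '+') = { 'n' }
F has a single production, so nothing to check there.

Conflict found: Predict set conflict for A: { 'n' }
The grammar is NOT LL(1).

Answer: No. Predict set conflict for A: { 'n' }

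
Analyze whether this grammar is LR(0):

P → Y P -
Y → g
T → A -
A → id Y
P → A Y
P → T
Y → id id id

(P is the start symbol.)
A grammar is LR(0) if no state in the canonical LR(0) collection has:
  - both a shift item (dot before a terminal) and a complete item (shift-reduce conflict), or
  - two or more complete items (reduce-reduce conflict; the accept item [P' → P .] counts as a complete item here).

Augment with P' → P and build the canonical LR(0) collection (I0 = CLOSURE({[P' → . P]}), then GOTO on every symbol after a dot until no new states appear). It has 17 states:
  I0: { [A → . id Y], [P → . A Y], [P → . T], [P → . Y P -], [P' → . P], [T → . A -], [Y → . g], [Y → . id id id] }  — shift
  I1: { [P → A . Y], [T → A . -], [Y → . g], [Y → . id id id] }  — shift
  I2: { [P' → P .] }  — accept
  I3: { [P → T .] }  — reduce
  I4: { [A → . id Y], [P → . A Y], [P → . T], [P → . Y P -], [P → Y . P -], [T → . A -], [Y → . g], [Y → . id id id] }  — shift
  I5: { [Y → g .] }  — reduce
  I6: { [A → id . Y], [Y → . g], [Y → . id id id], [Y → id . id id] }  — shift
  I7: { [A → id Y .] }  — reduce
  I8: { [Y → id . id id], [Y → id id . id] }  — shift
  I9: { [Y → id id . id], [Y → id id id .] }  — shift, reduce
  I10: { [Y → id id id .] }  — reduce
  I11: { [P → Y P . -] }  — shift
  I12: { [P → Y P - .] }  — reduce
  I13: { [T → A - .] }  — reduce
  I14: { [P → A Y .] }  — reduce
  I15: { [Y → id . id id] }  — shift
  I16: { [Y → id id . id] }  — shift

Conflict in state I9:
  Shift-reduce conflict between [Y → id id id .] and [Y → id id . id]
So the grammar is NOT LR(0).

Answer: No. Shift-reduce conflict between [Y → id id id .] and [Y → id id . id]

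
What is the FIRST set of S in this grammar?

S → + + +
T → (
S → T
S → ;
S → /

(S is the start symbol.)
{ '(', '+', '/', ';' }

To compute FIRST(S), examine every production with S on the left-hand side, reading each right-hand side left to right until a non-nullable symbol is reached.

FIRST sets of the other non-terminals involved (by the same procedure, iterated to a fixed point):
  FIRST(T) = { '(' }

From S → + + +:
  - '+' is a terminal: add '+' and stop
From S → T:
  - T is a non-terminal: add FIRST(T) \ {ε} = { '(' }
    T is not nullable, so stop
From S → ;:
  - ';' is a terminal: add ';' and stop
From S → /:
  - '/' is a terminal: add '/' and stop

Collecting: FIRST(S) = { '(', '+', '/', ';' }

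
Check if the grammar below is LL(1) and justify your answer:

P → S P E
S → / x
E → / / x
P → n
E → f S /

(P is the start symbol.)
A grammar is LL(1) if for each non-terminal N with multiple productions, the predict sets of those productions are pairwise disjoint, where PREDICT(N → α) = (FIRST(α) \ {ε}) ∪ (FOLLOW(N) if α ⇒* ε).

Relevant sets:
  FIRST(S) = { '/' }

For P:
  PREDICT(P → S P E) = { '/' }
  PREDICT(P → n) = { 'n' }
For E:
  PREDICT(E → '/' '/' x) = { '/' }
  PREDICT(E → f S '/') = { 'f' }
S has a single production, so nothing to check there.

All predict sets are disjoint. The grammar IS LL(1).

Answer: Yes, the grammar is LL(1).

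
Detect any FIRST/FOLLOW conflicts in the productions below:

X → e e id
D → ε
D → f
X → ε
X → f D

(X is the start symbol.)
A FIRST/FOLLOW conflict occurs when a non-terminal N has a nullable alternative N → β (β ⇒* ε) and another alternative N → α with FIRST(α) ∩ FOLLOW(N) ≠ ∅: on such a lookahead the parser cannot decide between expanding α and letting N vanish via β.

Nullable non-terminals: D, X.

D: nullable alternative(s) D → ε; FOLLOW(D) = { $ }
  D → ε: FIRST \ {ε} = { } — this is the only nullable alternative, skip
  D → f: FIRST \ {ε} = { 'f' } — disjoint from FOLLOW(D)

X: nullable alternative(s) X → ε; FOLLOW(X) = { $ }
  X → e e id: FIRST \ {ε} = { 'e' } — disjoint from FOLLOW(X)
  X → ε: FIRST \ {ε} = { } — this is the only nullable alternative, skip
  X → f D: FIRST \ {ε} = { 'f' } — disjoint from FOLLOW(X)

No FIRST/FOLLOW conflicts found.

Answer: No FIRST/FOLLOW conflicts.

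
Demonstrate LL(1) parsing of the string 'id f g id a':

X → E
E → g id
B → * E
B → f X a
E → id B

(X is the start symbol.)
LL(1) parsing maintains a stack (initially the start symbol over $) and the input. At each step: if the stack top is a terminal, match it against the current input token; if it is a non-terminal N, replace it with the RHS of M[N, lookahead] (the unique production whose predict set contains the lookahead).

Stack is shown with the top on the left.

Stack     Input          Action
-------------------------------
X $       id f g id a $  output X → E
E $       id f g id a $  output E → id B
id B $    id f g id a $  match 'id'
B $       f g id a $     output B → f X a
f X a $   f g id a $     match 'f'
X a $     g id a $       output X → E
E a $     g id a $       output E → g id
g id a $  g id a $       match 'g'
id a $    id a $         match 'id'
a $       a $            match 'a'
$         $              accept

The string is accepted.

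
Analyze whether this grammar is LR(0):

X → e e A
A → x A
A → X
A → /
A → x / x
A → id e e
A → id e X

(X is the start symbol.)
No. Shift-reduce conflict between [A → / .] and [A → x / . x]

Augment with X' → X and build the canonical LR(0) collection (I0 = CLOSURE({[X' → . X]}), then GOTO on every symbol after a dot until no new states appear). It has 15 states:
  I0: { [X → . e e A], [X' → . X] }  — shift
  I1: { [X' → X .] }  — accept
  I2: { [X → e . e A] }  — shift
  I3: { [A → . /], [A → . X], [A → . id e X], [A → . id e e], [A → . x / x], [A → . x A], [X → . e e A], [X → e e . A] }  — shift
  I4: { [A → / .] }  — reduce
  I5: { [X → e e A .] }  — reduce
  I6: { [A → X .] }  — reduce
  I7: { [A → id . e X], [A → id . e e] }  — shift
  I8: { [A → . /], [A → . X], [A → . id e X], [A → . id e e], [A → . x / x], [A → . x A], [A → x . / x], [A → x . A], [X → . e e A] }  — shift
  I9: { [A → / .], [A → x / . x] }  — shift, reduce
  I10: { [A → x A .] }  — reduce
  I11: { [A → x / x .] }  — reduce
  I12: { [A → id e . X], [A → id e . e], [X → . e e A] }  — shift
  I13: { [A → id e X .] }  — reduce
  I14: { [A → id e e .], [X → e . e A] }  — shift, reduce

Conflict in state I9:
  Shift-reduce conflict between [A → / .] and [A → x / . x]
So the grammar is NOT LR(0).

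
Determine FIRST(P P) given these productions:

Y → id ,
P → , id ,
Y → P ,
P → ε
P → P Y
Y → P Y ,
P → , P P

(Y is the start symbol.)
{ ',', 'id', ε }

FIRST sets of the non-terminals involved (from the grammar, by fixed-point iteration):
  FIRST(P) = { ',', 'id', ε }

To compute FIRST(P P), process the symbols left to right:
Symbol P is a non-terminal. Add FIRST(P) \ {ε} = { ',', 'id' }
P is nullable (ε ∈ FIRST(P)), continue to the next symbol.
Symbol P is a non-terminal. Add FIRST(P) \ {ε} = { ',', 'id' }
P is nullable (ε ∈ FIRST(P)), continue to the next symbol.
All symbols are nullable, so ε is in the result.
FIRST(P P) = { ',', 'id', ε }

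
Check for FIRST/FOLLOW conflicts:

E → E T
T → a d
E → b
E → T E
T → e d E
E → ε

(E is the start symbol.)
Nullable non-terminals: E.
FIRST sets used below: FIRST(E) = { 'a', 'b', 'e', ε }, FIRST(T) = { 'a', 'e' }

E: nullable alternative(s) E → ε; FOLLOW(E) = { $, 'a', 'b', 'e' }
  E → E T: FIRST \ {ε} = { 'a', 'b', 'e' } — overlaps FOLLOW(E) on { 'a', 'b', 'e' }: CONFLICT
  E → b: FIRST \ {ε} = { 'b' } — overlaps FOLLOW(E) on { 'b' }: CONFLICT
  E → T E: FIRST \ {ε} = { 'a', 'e' } — overlaps FOLLOW(E) on { 'a', 'e' }: CONFLICT
  E → ε: FIRST \ {ε} = { } — this is the only nullable alternative, skip

T has no nullable alternative, so no FIRST/FOLLOW check is needed there.

So the grammar has 3 FIRST/FOLLOW conflicts (marked CONFLICT above).

Answer: Yes. E → E T with FOLLOW(E) on { 'a', 'b', 'e' }; E → b with FOLLOW(E) on { 'b' }; E → T E with FOLLOW(E) on { 'a', 'e' }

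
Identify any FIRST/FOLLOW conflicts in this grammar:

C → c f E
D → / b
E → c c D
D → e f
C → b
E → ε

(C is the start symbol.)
No FIRST/FOLLOW conflicts.

Nullable non-terminals: E.

E: nullable alternative(s) E → ε; FOLLOW(E) = { $ }
  E → c c D: FIRST \ {ε} = { 'c' } — disjoint from FOLLOW(E)
  E → ε: FIRST \ {ε} = { } — this is the only nullable alternative, skip

C, D have no nullable alternative, so no FIRST/FOLLOW check is needed there.

No FIRST/FOLLOW conflicts found.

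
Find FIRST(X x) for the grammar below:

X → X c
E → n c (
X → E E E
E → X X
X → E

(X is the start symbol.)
{ 'n' }

FIRST sets of the non-terminals involved (from the grammar, by fixed-point iteration):
  FIRST(X) = { 'n' }

To compute FIRST(X x), process the symbols left to right:
Symbol X is a non-terminal. Add FIRST(X) \ {ε} = { 'n' }
X is not nullable (ε ∉ FIRST(X)), so stop here.
FIRST(X x) = { 'n' }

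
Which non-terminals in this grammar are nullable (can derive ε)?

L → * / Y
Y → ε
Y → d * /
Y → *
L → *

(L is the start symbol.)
{ 'Y' }

A non-terminal is nullable if it can derive ε (the empty string): either it has an ε-production, or it has a production whose right-hand side consists entirely of nullable non-terminals.

ε-productions: Y → ε
So Y is immediately nullable.
No further non-terminal can be added: every production for the remaining non-terminals contains a terminal or a non-nullable non-terminal.
Nullable = { 'Y' }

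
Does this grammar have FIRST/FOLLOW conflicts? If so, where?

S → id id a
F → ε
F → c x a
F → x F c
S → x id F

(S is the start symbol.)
Yes. F → c x a with FOLLOW(F) on { 'c' }

A FIRST/FOLLOW conflict occurs when a non-terminal N has a nullable alternative N → β (β ⇒* ε) and another alternative N → α with FIRST(α) ∩ FOLLOW(N) ≠ ∅: on such a lookahead the parser cannot decide between expanding α and letting N vanish via β.

Nullable non-terminals: F.

F: nullable alternative(s) F → ε; FOLLOW(F) = { $, 'c' }
  F → ε: FIRST \ {ε} = { } — this is the only nullable alternative, skip
  F → c x a: FIRST \ {ε} = { 'c' } — overlaps FOLLOW(F) on { 'c' }: CONFLICT
  F → x F c: FIRST \ {ε} = { 'x' } — disjoint from FOLLOW(F)

S has no nullable alternative, so no FIRST/FOLLOW check is needed there.

So the grammar has 1 FIRST/FOLLOW conflict (marked CONFLICT above).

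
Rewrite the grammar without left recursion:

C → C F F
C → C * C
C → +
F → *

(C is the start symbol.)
C is directly left-recursive. The standard transformation for
  A → A α₁ | ... | A α_m | β₁ | ... | β_n
is
  A  → β₁ A' | ... | β_n A'
  A' → α₁ A' | ... | α_m A' | ε

C → + becomes C → + C'
C → C F F becomes C' → F F C'
C → C * C becomes C' → * C C'
Add C' → ε

Productions for other non-terminals are unchanged:
  F → *

Resulting grammar:
C → + C'
C' → F F C'
C' → * C C'
C' → ε
F → *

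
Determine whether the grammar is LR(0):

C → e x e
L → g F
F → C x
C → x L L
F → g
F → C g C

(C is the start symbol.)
Augment with C' → C and build the canonical LR(0) collection (I0 = CLOSURE({[C' → . C]}), then GOTO on every symbol after a dot until no new states appear). It has 15 states:
  I0: { [C → . e x e], [C → . x L L], [C' → . C] }  — shift
  I1: { [C' → C .] }  — accept
  I2: { [C → e . x e] }  — shift
  I3: { [C → x . L L], [L → . g F] }  — shift
  I4: { [C → x L . L], [L → . g F] }  — shift
  I5: { [C → . e x e], [C → . x L L], [F → . C g C], [F → . C x], [F → . g], [L → g . F] }  — shift
  I6: { [F → C . g C], [F → C . x] }  — shift
  I7: { [L → g F .] }  — reduce
  I8: { [F → g .] }  — reduce
  I9: { [C → . e x e], [C → . x L L], [F → C g . C] }  — shift
  I10: { [F → C x .] }  — reduce
  I11: { [F → C g C .] }  — reduce
  I12: { [C → x L L .] }  — reduce
  I13: { [C → e x . e] }  — shift
  I14: { [C → e x e .] }  — reduce

Every state is either a pure shift/goto state or contains exactly one complete item and nothing to shift — no conflicts. The grammar is LR(0).

Answer: Yes, the grammar is LR(0)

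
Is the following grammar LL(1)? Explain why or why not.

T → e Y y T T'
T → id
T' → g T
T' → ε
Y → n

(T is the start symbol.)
A grammar is LL(1) if for each non-terminal N with multiple productions, the predict sets of those productions are pairwise disjoint, where PREDICT(N → α) = (FIRST(α) \ {ε}) ∪ (FOLLOW(N) if α ⇒* ε).

Relevant sets:
  FOLLOW(T') = { $, 'g' }

For T:
  PREDICT(T → e Y y T T') = { 'e' }
  PREDICT(T → id) = { 'id' }
For T':
  PREDICT(T' → g T) = { 'g' }
  PREDICT(T' → ε) = { $, 'g' }
Y has a single production, so nothing to check there.

Conflict found: Predict set conflict for T': { 'g' }
The grammar is NOT LL(1).

Answer: No. Predict set conflict for T': { 'g' }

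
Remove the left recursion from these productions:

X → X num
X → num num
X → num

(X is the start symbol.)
X is directly left-recursive. The standard transformation for
  A → A α₁ | ... | A α_m | β₁ | ... | β_n
is
  A  → β₁ A' | ... | β_n A'
  A' → α₁ A' | ... | α_m A' | ε

X → num num becomes X → num num X'
X → num becomes X → num X'
X → X num becomes X' → num X'
Add X' → ε

Resulting grammar:
X → num num X'
X → num X'
X' → num X'
X' → ε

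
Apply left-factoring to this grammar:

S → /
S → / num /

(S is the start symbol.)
Left-factoring transforms A → αβ₁ | αβ₂ into A → αA' and A' → β₁ | β₂
(α is the longest common prefix among the alternatives). Repeat until
no nonterminal has two alternatives with a common prefix.

Round 1: S has alternatives sharing prefix '/'. Introduce S': S → / S'
  Add: S' → ε
  Add: S' → num /

No remaining common prefixes — done.

Resulting grammar:
S → / S'
S' → ε
S' → num /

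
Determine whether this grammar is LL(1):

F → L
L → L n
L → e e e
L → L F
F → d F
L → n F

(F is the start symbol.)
A grammar is LL(1) if for each non-terminal N with multiple productions, the predict sets of those productions are pairwise disjoint, where PREDICT(N → α) = (FIRST(α) \ {ε}) ∪ (FOLLOW(N) if α ⇒* ε).

Relevant sets:
  FIRST(L) = { 'e', 'n' }

For F:
  PREDICT(F → L) = { 'e', 'n' }
  PREDICT(F → d F) = { 'd' }
For L:
  PREDICT(L → L n) = { 'e', 'n' }
  PREDICT(L → e e e) = { 'e' }
  PREDICT(L → L F) = { 'e', 'n' }
  PREDICT(L → n F) = { 'n' }

Conflict found: Predict set conflict for L: { 'e' }
The grammar is NOT LL(1).

Answer: No. Predict set conflict for L: { 'e' }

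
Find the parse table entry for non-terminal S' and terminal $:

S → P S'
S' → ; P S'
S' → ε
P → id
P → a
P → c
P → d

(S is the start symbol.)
S' → ε

To find M[S', $], we find productions for S' where $ is in the predict set (PREDICT(N → α) = (FIRST(α) \ {ε}) ∪ (FOLLOW(N) if α ⇒* ε)).

Relevant sets:
  FOLLOW(S') = { $ }

S' → ; P S': PREDICT = { ';' }
S' → ε: PREDICT = { $ }
  $ is in predict set, so this production goes in M[S', $]

M[S', $] = S' → ε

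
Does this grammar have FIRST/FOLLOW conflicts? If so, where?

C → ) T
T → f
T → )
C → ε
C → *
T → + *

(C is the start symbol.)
A FIRST/FOLLOW conflict occurs when a non-terminal N has a nullable alternative N → β (β ⇒* ε) and another alternative N → α with FIRST(α) ∩ FOLLOW(N) ≠ ∅: on such a lookahead the parser cannot decide between expanding α and letting N vanish via β.

Nullable non-terminals: C.

C: nullable alternative(s) C → ε; FOLLOW(C) = { $ }
  C → ) T: FIRST \ {ε} = { ')' } — disjoint from FOLLOW(C)
  C → ε: FIRST \ {ε} = { } — this is the only nullable alternative, skip
  C → *: FIRST \ {ε} = { '*' } — disjoint from FOLLOW(C)

T has no nullable alternative, so no FIRST/FOLLOW check is needed there.

No FIRST/FOLLOW conflicts found.

Answer: No FIRST/FOLLOW conflicts.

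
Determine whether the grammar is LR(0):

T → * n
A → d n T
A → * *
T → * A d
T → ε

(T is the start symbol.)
No. Shift-reduce conflict between [T → .] and [T → . * A d]

Augment with T' → T and build the canonical LR(0) collection (I0 = CLOSURE({[T' → . T]}), then GOTO on every symbol after a dot until no new states appear). It has 11 states:
  I0: { [T → . * A d], [T → . * n], [T → .], [T' → . T] }  — shift, reduce
  I1: { [A → . * *], [A → . d n T], [T → * . A d], [T → * . n] }  — shift
  I2: { [T' → T .] }  — accept
  I3: { [A → * . *] }  — shift
  I4: { [T → * A . d] }  — shift
  I5: { [A → d . n T] }  — shift
  I6: { [T → * n .] }  — reduce
  I7: { [A → d n . T], [T → . * A d], [T → . * n], [T → .] }  — shift, reduce
  I8: { [A → d n T .] }  — reduce
  I9: { [T → * A d .] }  — reduce
  I10: { [A → * * .] }  — reduce

Conflict in state I0:
  Shift-reduce conflict between [T → .] and [T → . * A d]
So the grammar is NOT LR(0).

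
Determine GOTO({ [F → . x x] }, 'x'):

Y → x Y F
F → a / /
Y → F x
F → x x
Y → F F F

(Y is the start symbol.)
GOTO(I, 'x') = CLOSURE({ [A → αX.β] : [A → α.Xβ] ∈ I, X = 'x' })

Items with dot before 'x', with the dot advanced:
  [F → . x x] → [F → x . x]
Closure adds nothing (no advanced item has the dot before a non-terminal).

GOTO = { [F → x . x] }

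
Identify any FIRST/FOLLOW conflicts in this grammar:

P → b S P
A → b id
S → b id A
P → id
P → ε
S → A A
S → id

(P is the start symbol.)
A FIRST/FOLLOW conflict occurs when a non-terminal N has a nullable alternative N → β (β ⇒* ε) and another alternative N → α with FIRST(α) ∩ FOLLOW(N) ≠ ∅: on such a lookahead the parser cannot decide between expanding α and letting N vanish via β.

Nullable non-terminals: P.

P: nullable alternative(s) P → ε; FOLLOW(P) = { $ }
  P → b S P: FIRST \ {ε} = { 'b' } — disjoint from FOLLOW(P)
  P → id: FIRST \ {ε} = { 'id' } — disjoint from FOLLOW(P)
  P → ε: FIRST \ {ε} = { } — this is the only nullable alternative, skip

A, S have no nullable alternative, so no FIRST/FOLLOW check is needed there.

No FIRST/FOLLOW conflicts found.

Answer: No FIRST/FOLLOW conflicts.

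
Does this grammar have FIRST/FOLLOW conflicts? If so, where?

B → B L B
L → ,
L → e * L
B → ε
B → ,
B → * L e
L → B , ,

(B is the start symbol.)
Nullable non-terminals: B.
FIRST sets used below: FIRST(B) = { '*', ',', 'e', ε }, FIRST(L) = { '*', ',', 'e' }

B: nullable alternative(s) B → ε; FOLLOW(B) = { $, '*', ',', 'e' }
  B → B L B: FIRST \ {ε} = { '*', ',', 'e' } — overlaps FOLLOW(B) on { '*', ',', 'e' }: CONFLICT
  B → ε: FIRST \ {ε} = { } — this is the only nullable alternative, skip
  B → ,: FIRST \ {ε} = { ',' } — overlaps FOLLOW(B) on { ',' }: CONFLICT
  B → * L e: FIRST \ {ε} = { '*' } — overlaps FOLLOW(B) on { '*' }: CONFLICT

L has no nullable alternative, so no FIRST/FOLLOW check is needed there.

So the grammar has 3 FIRST/FOLLOW conflicts (marked CONFLICT above).

Answer: Yes. B → B L B with FOLLOW(B) on { '*', ',', 'e' }; B → ',' with FOLLOW(B) on { ',' }; B → '*' L e with FOLLOW(B) on { '*' }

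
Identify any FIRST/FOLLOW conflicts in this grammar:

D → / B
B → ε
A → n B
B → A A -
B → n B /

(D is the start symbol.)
Yes. B → A A '-' with FOLLOW(B) on { 'n' }; B → n B '/' with FOLLOW(B) on { 'n' }

Nullable non-terminals: B.
FIRST sets used below: FIRST(A) = { 'n' }

B: nullable alternative(s) B → ε; FOLLOW(B) = { $, '-', '/', 'n' }
  B → ε: FIRST \ {ε} = { } — this is the only nullable alternative, skip
  B → A A -: FIRST \ {ε} = { 'n' } — overlaps FOLLOW(B) on { 'n' }: CONFLICT
  B → n B /: FIRST \ {ε} = { 'n' } — overlaps FOLLOW(B) on { 'n' }: CONFLICT

A, D have no nullable alternative, so no FIRST/FOLLOW check is needed there.

So the grammar has 2 FIRST/FOLLOW conflicts (marked CONFLICT above).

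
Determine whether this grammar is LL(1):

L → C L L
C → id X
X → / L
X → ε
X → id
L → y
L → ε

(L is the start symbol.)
No. Predict set conflict for L: { 'id' }

Relevant sets:
  FIRST(C) = { 'id' }
  FOLLOW(L) = { $, 'id', 'y' }
  FOLLOW(X) = { $, 'id', 'y' }

For L:
  PREDICT(L → C L L) = { 'id' }
  PREDICT(L → y) = { 'y' }
  PREDICT(L → ε) = { $, 'id', 'y' }
For X:
  PREDICT(X → '/' L) = { '/' }
  PREDICT(X → ε) = { $, 'id', 'y' }
  PREDICT(X → id) = { 'id' }
C has a single production, so nothing to check there.

Conflict found: Predict set conflict for L: { 'id' }
The grammar is NOT LL(1).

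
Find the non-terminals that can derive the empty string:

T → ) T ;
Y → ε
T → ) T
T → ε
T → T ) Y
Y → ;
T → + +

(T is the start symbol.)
ε-productions: Y → ε, T → ε
So Y, T are immediately nullable.
Every non-terminal is now nullable.
Nullable = { 'T', 'Y' }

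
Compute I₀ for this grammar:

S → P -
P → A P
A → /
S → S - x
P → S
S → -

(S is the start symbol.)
{ [A → . /], [P → . A P], [P → . S], [S → . -], [S → . P -], [S → . S - x], [S' → . S] }

First, augment the grammar with S' → S
I₀ = CLOSURE({ [S' → . S] }):
  [S' → . S] has the dot before S: add [S → . P -], [S → . S - x], [S → . -]
  [S → . P -] has the dot before P: add [P → . A P], [P → . S]
  [P → . A P] has the dot before A: add [A → . /]
No further items can be added.

I₀ = { [A → . /], [P → . A P], [P → . S], [S → . -], [S → . P -], [S → . S - x], [S' → . S] }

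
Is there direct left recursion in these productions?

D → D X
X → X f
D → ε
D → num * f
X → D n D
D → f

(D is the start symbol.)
Direct left recursion occurs when N → N α for some non-terminal N (the right-hand side begins with the left-hand side itself).

D → D X: LEFT RECURSIVE (starts with D)
X → X f: LEFT RECURSIVE (starts with X)
D → ε: starts with ε
D → num * f: starts with num
X → D n D: starts with D
D → f: starts with f

The grammar has direct left recursion on: D, X.

Answer: Yes, D, X are left-recursive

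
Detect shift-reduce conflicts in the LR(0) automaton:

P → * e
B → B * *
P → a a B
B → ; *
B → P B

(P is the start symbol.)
A shift-reduce conflict occurs when an LR(0) state has both:
  - a complete (reduce) item [A → α .] (dot at the end), and
  - a shift item [B → β . c γ] (dot before a terminal).

Augment with P' → P and build the canonical LR(0) collection (I0 = CLOSURE({[P' → . P]}), then GOTO on every symbol after a dot until no new states appear). It has 13 states:
  I0: { [P → . * e], [P → . a a B], [P' → . P] }  — shift
  I1: { [P → * . e] }  — shift
  I2: { [P' → P .] }  — accept
  I3: { [P → a . a B] }  — shift
  I4: { [B → . ; *], [B → . B * *], [B → . P B], [P → . * e], [P → . a a B], [P → a a . B] }  — shift
  I5: { [B → ; . *] }  — shift
  I6: { [B → B . * *], [P → a a B .] }  — shift, reduce
  I7: { [B → . ; *], [B → . B * *], [B → . P B], [B → P . B], [P → . * e], [P → . a a B] }  — shift
  I8: { [B → B . * *], [B → P B .] }  — shift, reduce
  I9: { [B → B * . *] }  — shift
  I10: { [B → B * * .] }  — reduce
  I11: { [B → ; * .] }  — reduce
  I12: { [P → * e .] }  — reduce

I6 contains reduce item [P → a a B .] and shift item [B → B . * *] — shift-reduce conflict.
I8 contains reduce item [B → P B .] and shift item [B → B . * *] — shift-reduce conflict.

Answer: Yes — I6: [P → a a B .] vs [B → B . * *]; I8: [B → P B .] vs [B → B . * *]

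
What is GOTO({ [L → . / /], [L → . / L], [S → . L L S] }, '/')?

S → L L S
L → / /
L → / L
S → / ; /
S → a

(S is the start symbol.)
{ [L → . / /], [L → . / L], [L → / . /], [L → / . L] }

GOTO(I, '/') = CLOSURE({ [A → αX.β] : [A → α.Xβ] ∈ I, X = '/' })

Items with dot before '/', with the dot advanced:
  [L → . / /] → [L → / . /]
  [L → . / L] → [L → / . L]
Closure of the advanced items:
  [L → / . L] has the dot before L: add [L → . / /], [L → . / L]

GOTO = { [L → . / /], [L → . / L], [L → / . /], [L → / . L] }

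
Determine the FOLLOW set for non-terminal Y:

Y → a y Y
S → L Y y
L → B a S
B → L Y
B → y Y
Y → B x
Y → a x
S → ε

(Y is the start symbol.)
{ $, 'a', 'x', 'y' }

To compute FOLLOW(Y), find every occurrence of Y on a right-hand side N → α Y β: add FIRST(β) \ {ε}, and if β is empty or nullable also add FOLLOW(N). Iterate to a fixed point.

Y is the start symbol, so $ ∈ FOLLOW(Y).
In Y → a y Y: Y is at the end; this adds FOLLOW(Y) to itself — nothing new
In S → L Y y: Y is followed by y, add FIRST(y) \ {ε} = { 'y' }
In B → L Y: Y is at the end, add FOLLOW(B)
In B → y Y: Y is at the end, add FOLLOW(B)

The FOLLOW sets referred to above (computed the same way, to a fixed point):
  FOLLOW(B) = { 'a', 'x' }

Taking the union: FOLLOW(Y) = { $, 'a', 'x', 'y' }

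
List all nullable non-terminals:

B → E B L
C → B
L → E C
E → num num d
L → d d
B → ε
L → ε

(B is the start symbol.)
{ 'B', 'C', 'L' }

A non-terminal is nullable if it can derive ε (the empty string): either it has an ε-production, or it has a production whose right-hand side consists entirely of nullable non-terminals.

ε-productions: B → ε, L → ε
So B, L are immediately nullable.
C → B: every symbol on the right is nullable, so C is nullable too.
No further non-terminal can be added: every production for the remaining non-terminals contains a terminal or a non-nullable non-terminal.
Nullable = { 'B', 'C', 'L' }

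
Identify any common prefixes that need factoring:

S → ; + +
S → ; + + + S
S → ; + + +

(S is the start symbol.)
Left-factoring is needed when two productions for the same non-terminal
share a common prefix on the right-hand side.

Productions for S:
  S → ; + +
  S → ; + + + S
  S → ; + + +

Found common prefix '; + +' in productions for S

Answer: Yes, S has productions with common prefix '; + +'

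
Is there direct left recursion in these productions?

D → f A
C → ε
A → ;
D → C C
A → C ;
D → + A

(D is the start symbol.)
No direct left recursion

Direct left recursion occurs when N → N α for some non-terminal N (the right-hand side begins with the left-hand side itself).

D → f A: starts with f
C → ε: starts with ε
A → ;: starts with ';'
D → C C: starts with C
A → C ;: starts with C
D → + A: starts with '+'

No direct left recursion found.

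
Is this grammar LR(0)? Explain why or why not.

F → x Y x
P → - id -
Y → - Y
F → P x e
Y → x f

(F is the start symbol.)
Augment with F' → F and build the canonical LR(0) collection (I0 = CLOSURE({[F' → . F]}), then GOTO on every symbol after a dot until no new states appear). It has 15 states:
  I0: { [F → . P x e], [F → . x Y x], [F' → . F], [P → . - id -] }  — shift
  I1: { [P → - . id -] }  — shift
  I2: { [F' → F .] }  — accept
  I3: { [F → P . x e] }  — shift
  I4: { [F → x . Y x], [Y → . - Y], [Y → . x f] }  — shift
  I5: { [Y → - . Y], [Y → . - Y], [Y → . x f] }  — shift
  I6: { [F → x Y . x] }  — shift
  I7: { [Y → x . f] }  — shift
  I8: { [Y → x f .] }  — reduce
  I9: { [F → x Y x .] }  — reduce
  I10: { [Y → - Y .] }  — reduce
  I11: { [F → P x . e] }  — shift
  I12: { [F → P x e .] }  — reduce
  I13: { [P → - id . -] }  — shift
  I14: { [P → - id - .] }  — reduce

Every state is either a pure shift/goto state or contains exactly one complete item and nothing to shift — no conflicts. The grammar is LR(0).

Answer: Yes, the grammar is LR(0)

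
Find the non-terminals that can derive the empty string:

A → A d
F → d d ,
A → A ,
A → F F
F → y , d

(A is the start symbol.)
There are no ε-productions, so no non-terminal can derive ε.
No non-terminals are nullable.

Answer: None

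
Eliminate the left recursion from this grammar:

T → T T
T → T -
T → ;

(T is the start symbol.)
T → ; T'
T' → T T'
T' → - T'
T' → ε

T is directly left-recursive. The standard transformation for
  A → A α₁ | ... | A α_m | β₁ | ... | β_n
is
  A  → β₁ A' | ... | β_n A'
  A' → α₁ A' | ... | α_m A' | ε

T → ; becomes T → ; T'
T → T T becomes T' → T T'
T → T - becomes T' → - T'
Add T' → ε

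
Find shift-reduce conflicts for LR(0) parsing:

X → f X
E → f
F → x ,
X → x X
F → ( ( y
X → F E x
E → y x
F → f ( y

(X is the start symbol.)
No shift-reduce conflicts

Augment with X' → X and build the canonical LR(0) collection (I0 = CLOSURE({[X' → . X]}), then GOTO on every symbol after a dot until no new states appear). It has 18 states:
  I0: { [F → . ( ( y], [F → . f ( y], [F → . x ,], [X → . F E x], [X → . f X], [X → . x X], [X' → . X] }  — shift
  I1: { [F → ( . ( y] }  — shift
  I2: { [E → . f], [E → . y x], [X → F . E x] }  — shift
  I3: { [X' → X .] }  — accept
  I4: { [F → . ( ( y], [F → . f ( y], [F → . x ,], [F → f . ( y], [X → . F E x], [X → . f X], [X → . x X], [X → f . X] }  — shift
  I5: { [F → . ( ( y], [F → . f ( y], [F → . x ,], [F → x . ,], [X → . F E x], [X → . f X], [X → . x X], [X → x . X] }  — shift
  I6: { [F → x , .] }  — reduce
  I7: { [X → x X .] }  — reduce
  I8: { [F → ( . ( y], [F → f ( . y] }  — shift
  I9: { [X → f X .] }  — reduce
  I10: { [F → ( ( . y] }  — shift
  I11: { [F → f ( y .] }  — reduce
  I12: { [F → ( ( y .] }  — reduce
  I13: { [X → F E . x] }  — shift
  I14: { [E → f .] }  — reduce
  I15: { [E → y . x] }  — shift
  I16: { [E → y x .] }  — reduce
  I17: { [X → F E x .] }  — reduce

No state contains both a complete item and a shift item.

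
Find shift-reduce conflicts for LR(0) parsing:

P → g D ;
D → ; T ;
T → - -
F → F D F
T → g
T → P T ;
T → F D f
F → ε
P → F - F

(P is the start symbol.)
Augment with P' → P and build the canonical LR(0) collection (I0 = CLOSURE({[P' → . P]}), then GOTO on every symbol after a dot until no new states appear). It has 22 states:
  I0: { [F → . F D F], [F → .], [P → . F - F], [P → . g D ;], [P' → . P] }  — shift, reduce
  I1: { [D → . ; T ;], [F → F . D F], [P → F . - F] }  — shift
  I2: { [P' → P .] }  — accept
  I3: { [D → . ; T ;], [P → g . D ;] }  — shift
  I4: { [D → ; . T ;], [F → . F D F], [F → .], [P → . F - F], [P → . g D ;], [T → . - -], [T → . F D f], [T → . P T ;], [T → . g] }  — shift, reduce
  I5: { [P → g D . ;] }  — shift
  I6: { [P → g D ; .] }  — reduce
  I7: { [T → - . -] }  — shift
  I8: { [D → . ; T ;], [F → F . D F], [P → F . - F], [T → F . D f] }  — shift
  I9: { [F → . F D F], [F → .], [P → . F - F], [P → . g D ;], [T → . - -], [T → . F D f], [T → . P T ;], [T → . g], [T → P . T ;] }  — shift, reduce
  I10: { [D → ; T . ;] }  — shift
  I11: { [D → . ; T ;], [P → g . D ;], [T → g .] }  — shift, reduce
  I12: { [D → ; T ; .] }  — reduce
  I13: { [T → P T . ;] }  — shift
  I14: { [T → P T ; .] }  — reduce
  I15: { [F → . F D F], [F → .], [P → F - . F] }  — reduce
  I16: { [F → . F D F], [F → .], [F → F D . F], [T → F D . f] }  — shift, reduce
  I17: { [D → . ; T ;], [F → F . D F], [F → F D F .] }  — shift, reduce
  I18: { [T → F D f .] }  — reduce
  I19: { [F → . F D F], [F → .], [F → F D . F] }  — reduce
  I20: { [D → . ; T ;], [F → F . D F], [P → F - F .] }  — shift, reduce
  I21: { [T → - - .] }  — reduce

I0 contains reduce item [F → .] and shift item [P → . g D ;] — shift-reduce conflict.
I4 contains reduce item [F → .] and shift items [P → . g D ;], [T → . - -], [T → . g] — shift-reduce conflict.
I9 contains reduce item [F → .] and shift items [P → . g D ;], [T → . - -], [T → . g] — shift-reduce conflict.
I11 contains reduce item [T → g .] and shift item [D → . ; T ;] — shift-reduce conflict.
I16 contains reduce item [F → .] and shift item [T → F D . f] — shift-reduce conflict.
I17 contains reduce item [F → F D F .] and shift item [D → . ; T ;] — shift-reduce conflict.
I20 contains reduce item [P → F - F .] and shift item [D → . ; T ;] — shift-reduce conflict.

Answer: Yes — I0: [F → .] vs [P → . g D ;]; I4: [F → .] vs [P → . g D ;]; I9: [F → .] vs [P → . g D ;]; I11: [T → g .] vs [D → . ; T ;]; I16: [F → .] vs [T → F D . f]; I17: [F → F D F .] vs [D → . ; T ;]; I20: [P → F - F .] vs [D → . ; T ;]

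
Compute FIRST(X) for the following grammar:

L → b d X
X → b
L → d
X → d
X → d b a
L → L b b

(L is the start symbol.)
To compute FIRST(X), examine every production with X on the left-hand side, reading each right-hand side left to right until a non-nullable symbol is reached.

From X → b:
  - b is a terminal: add 'b' and stop
From X → d:
  - d is a terminal: add 'd' and stop
From X → d b a:
  - d is a terminal: add 'd' and stop

Collecting: FIRST(X) = { 'b', 'd' }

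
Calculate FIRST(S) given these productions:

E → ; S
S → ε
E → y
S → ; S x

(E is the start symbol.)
{ ';', ε }

To compute FIRST(S), examine every production with S on the left-hand side, reading each right-hand side left to right until a non-nullable symbol is reached.

From S → ε:
  - ε-production, so ε ∈ FIRST(S)
From S → ; S x:
  - ';' is a terminal: add ';' and stop

Collecting: FIRST(S) = { ';', ε }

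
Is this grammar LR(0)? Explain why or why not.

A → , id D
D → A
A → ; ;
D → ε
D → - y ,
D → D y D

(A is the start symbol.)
No. Shift-reduce conflict between [D → .] and [A → . , id D]

Augment with A' → A and build the canonical LR(0) collection (I0 = CLOSURE({[A' → . A]}), then GOTO on every symbol after a dot until no new states appear). It has 13 states:
  I0: { [A → . , id D], [A → . ; ;], [A' → . A] }  — shift
  I1: { [A → , . id D] }  — shift
  I2: { [A → ; . ;] }  — shift
  I3: { [A' → A .] }  — accept
  I4: { [A → ; ; .] }  — reduce
  I5: { [A → , id . D], [A → . , id D], [A → . ; ;], [D → . - y ,], [D → . A], [D → . D y D], [D → .] }  — shift, reduce
  I6: { [D → - . y ,] }  — shift
  I7: { [D → A .] }  — reduce
  I8: { [A → , id D .], [D → D . y D] }  — shift, reduce
  I9: { [A → . , id D], [A → . ; ;], [D → . - y ,], [D → . A], [D → . D y D], [D → .], [D → D y . D] }  — shift, reduce
  I10: { [D → D . y D], [D → D y D .] }  — shift, reduce
  I11: { [D → - y . ,] }  — shift
  I12: { [D → - y , .] }  — reduce

Conflict in state I5:
  Shift-reduce conflict between [D → .] and [A → . , id D]
So the grammar is NOT LR(0).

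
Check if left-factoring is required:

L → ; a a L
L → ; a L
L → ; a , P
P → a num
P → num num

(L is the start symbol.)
Left-factoring is needed when two productions for the same non-terminal
share a common prefix on the right-hand side.

Productions for L:
  L → ; a a L
  L → ; a L
  L → ; a , P
Productions for P:
  P → a num
  P → num num

Found common prefix '; a' in productions for L

Answer: Yes, L has productions with common prefix '; a'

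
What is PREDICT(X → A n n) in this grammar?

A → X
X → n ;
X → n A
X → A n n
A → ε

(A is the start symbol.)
PREDICT(X → A n n) = (FIRST(RHS) \ {ε}) ∪ (FOLLOW(X) if ε ∈ FIRST(RHS), i.e. RHS ⇒* ε)
FIRST(A) = { 'n', ε }
FIRST(A n n) = { 'n' }
ε ∉ FIRST(A n n), so FOLLOW(X) is not added.
PREDICT(X → A n n) = { 'n' }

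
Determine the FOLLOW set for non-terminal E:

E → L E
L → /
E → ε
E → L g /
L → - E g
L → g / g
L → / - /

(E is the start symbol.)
To compute FOLLOW(E), find every occurrence of E on a right-hand side N → α E β: add FIRST(β) \ {ε}, and if β is empty or nullable also add FOLLOW(N). Iterate to a fixed point.

E is the start symbol, so $ ∈ FOLLOW(E).
In E → L E: E is at the end; this adds FOLLOW(E) to itself — nothing new
In L → - E g: E is followed by g, add FIRST(g) \ {ε} = { 'g' }

Taking the union: FOLLOW(E) = { $, 'g' }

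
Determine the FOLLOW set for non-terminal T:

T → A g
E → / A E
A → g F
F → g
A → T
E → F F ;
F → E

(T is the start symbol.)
{ $, '/', 'g' }

To compute FOLLOW(T), find every occurrence of T on a right-hand side N → α T β: add FIRST(β) \ {ε}, and if β is empty or nullable also add FOLLOW(N). Iterate to a fixed point.

T is the start symbol, so $ ∈ FOLLOW(T).
In A → T: T is at the end, add FOLLOW(A)

The FOLLOW sets referred to above (computed the same way, to a fixed point):
  FOLLOW(A) = { '/', 'g' }

Taking the union: FOLLOW(T) = { $, '/', 'g' }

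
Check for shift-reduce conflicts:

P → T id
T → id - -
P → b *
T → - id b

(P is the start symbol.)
No shift-reduce conflicts

A shift-reduce conflict occurs when an LR(0) state has both:
  - a complete (reduce) item [A → α .] (dot at the end), and
  - a shift item [B → β . c γ] (dot before a terminal).

Augment with P' → P and build the canonical LR(0) collection (I0 = CLOSURE({[P' → . P]}), then GOTO on every symbol after a dot until no new states appear). It has 12 states:
  I0: { [P → . T id], [P → . b *], [P' → . P], [T → . - id b], [T → . id - -] }  — shift
  I1: { [T → - . id b] }  — shift
  I2: { [P' → P .] }  — accept
  I3: { [P → T . id] }  — shift
  I4: { [P → b . *] }  — shift
  I5: { [T → id . - -] }  — shift
  I6: { [T → id - . -] }  — shift
  I7: { [T → id - - .] }  — reduce
  I8: { [P → b * .] }  — reduce
  I9: { [P → T id .] }  — reduce
  I10: { [T → - id . b] }  — shift
  I11: { [T → - id b .] }  — reduce

No state contains both a complete item and a shift item.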